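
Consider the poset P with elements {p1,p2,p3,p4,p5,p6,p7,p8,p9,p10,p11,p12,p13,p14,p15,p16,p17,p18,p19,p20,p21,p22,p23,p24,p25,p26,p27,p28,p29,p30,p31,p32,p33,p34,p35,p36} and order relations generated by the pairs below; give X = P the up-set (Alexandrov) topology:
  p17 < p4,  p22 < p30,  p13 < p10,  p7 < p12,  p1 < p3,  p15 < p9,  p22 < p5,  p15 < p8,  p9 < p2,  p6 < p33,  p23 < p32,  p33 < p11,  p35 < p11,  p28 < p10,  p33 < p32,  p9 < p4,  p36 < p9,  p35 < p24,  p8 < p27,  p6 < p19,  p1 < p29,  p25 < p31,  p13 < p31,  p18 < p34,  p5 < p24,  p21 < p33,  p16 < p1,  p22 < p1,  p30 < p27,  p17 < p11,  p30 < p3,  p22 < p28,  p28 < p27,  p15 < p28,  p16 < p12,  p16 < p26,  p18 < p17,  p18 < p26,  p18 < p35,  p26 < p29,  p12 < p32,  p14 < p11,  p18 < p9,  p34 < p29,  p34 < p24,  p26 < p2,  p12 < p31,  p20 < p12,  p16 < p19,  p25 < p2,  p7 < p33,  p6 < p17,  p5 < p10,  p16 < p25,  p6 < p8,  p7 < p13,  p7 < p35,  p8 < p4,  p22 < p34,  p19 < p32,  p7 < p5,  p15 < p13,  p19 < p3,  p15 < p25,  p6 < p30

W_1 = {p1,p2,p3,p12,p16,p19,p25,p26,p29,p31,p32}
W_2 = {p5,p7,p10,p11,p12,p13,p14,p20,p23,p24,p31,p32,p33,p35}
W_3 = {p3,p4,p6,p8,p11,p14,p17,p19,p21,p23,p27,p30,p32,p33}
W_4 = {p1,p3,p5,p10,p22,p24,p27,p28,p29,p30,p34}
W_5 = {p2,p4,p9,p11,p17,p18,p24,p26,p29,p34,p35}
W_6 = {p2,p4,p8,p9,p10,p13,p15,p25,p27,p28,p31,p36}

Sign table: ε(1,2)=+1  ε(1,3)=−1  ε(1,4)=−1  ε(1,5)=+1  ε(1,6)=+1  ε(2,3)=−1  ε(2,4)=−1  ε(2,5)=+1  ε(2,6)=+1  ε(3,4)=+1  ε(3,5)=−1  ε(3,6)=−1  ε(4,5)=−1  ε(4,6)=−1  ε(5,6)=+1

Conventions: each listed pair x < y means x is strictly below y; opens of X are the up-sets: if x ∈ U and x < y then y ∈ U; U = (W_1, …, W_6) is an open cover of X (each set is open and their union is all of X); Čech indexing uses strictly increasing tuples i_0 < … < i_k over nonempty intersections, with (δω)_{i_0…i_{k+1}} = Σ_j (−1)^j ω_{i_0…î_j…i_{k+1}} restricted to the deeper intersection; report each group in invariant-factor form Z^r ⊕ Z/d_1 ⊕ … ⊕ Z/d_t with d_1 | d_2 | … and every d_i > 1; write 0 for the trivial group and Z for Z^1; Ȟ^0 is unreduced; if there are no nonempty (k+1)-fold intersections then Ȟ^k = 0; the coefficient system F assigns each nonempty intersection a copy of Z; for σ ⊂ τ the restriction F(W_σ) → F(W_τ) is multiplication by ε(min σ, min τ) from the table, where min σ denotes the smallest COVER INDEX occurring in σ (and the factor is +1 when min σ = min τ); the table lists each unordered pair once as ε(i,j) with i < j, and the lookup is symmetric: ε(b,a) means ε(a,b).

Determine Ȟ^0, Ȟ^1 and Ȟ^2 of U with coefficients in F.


Ȟ^0 ≅ Z, Ȟ^1 ≅ 0, Ȟ^2 ≅ Z/2

nerve simplices:
  W12={p12,p31,p32} W13={p3,p19,p32} W14={p1,p3,p29} W15={p2,p26,p29} W16={p2,p25,p31} W23={p11,p14,p23,p32,p33} W24={p5,p10,p24} W25={p11,p24,p35} W26={p10,p13,p31} W34={p3,p27,p30} W35={p4,p11,p17} W36={p4,p8,p27} W45={p24,p29,p34} W46={p10,p27,p28} W56={p2,p4,p9}
  W123={p32} W126={p31} W134={p3} W145={p29} W156={p2} W235={p11} W245={p24} W246={p10} W346={p27} W356={p4}
C dims 6,15,10; δ0: rk 5, SNF 1^5; δ1: rk 10, SNF 1^9·2
degree 0: 6−5−0 = 1 → Ȟ^0 ≅ Z
degree 1: 15−10−5 = 0 → Ȟ^1 ≅ 0
degree 2: 10−0−10 = 0 plus torsion [2] → Ȟ^2 ≅ Z/2


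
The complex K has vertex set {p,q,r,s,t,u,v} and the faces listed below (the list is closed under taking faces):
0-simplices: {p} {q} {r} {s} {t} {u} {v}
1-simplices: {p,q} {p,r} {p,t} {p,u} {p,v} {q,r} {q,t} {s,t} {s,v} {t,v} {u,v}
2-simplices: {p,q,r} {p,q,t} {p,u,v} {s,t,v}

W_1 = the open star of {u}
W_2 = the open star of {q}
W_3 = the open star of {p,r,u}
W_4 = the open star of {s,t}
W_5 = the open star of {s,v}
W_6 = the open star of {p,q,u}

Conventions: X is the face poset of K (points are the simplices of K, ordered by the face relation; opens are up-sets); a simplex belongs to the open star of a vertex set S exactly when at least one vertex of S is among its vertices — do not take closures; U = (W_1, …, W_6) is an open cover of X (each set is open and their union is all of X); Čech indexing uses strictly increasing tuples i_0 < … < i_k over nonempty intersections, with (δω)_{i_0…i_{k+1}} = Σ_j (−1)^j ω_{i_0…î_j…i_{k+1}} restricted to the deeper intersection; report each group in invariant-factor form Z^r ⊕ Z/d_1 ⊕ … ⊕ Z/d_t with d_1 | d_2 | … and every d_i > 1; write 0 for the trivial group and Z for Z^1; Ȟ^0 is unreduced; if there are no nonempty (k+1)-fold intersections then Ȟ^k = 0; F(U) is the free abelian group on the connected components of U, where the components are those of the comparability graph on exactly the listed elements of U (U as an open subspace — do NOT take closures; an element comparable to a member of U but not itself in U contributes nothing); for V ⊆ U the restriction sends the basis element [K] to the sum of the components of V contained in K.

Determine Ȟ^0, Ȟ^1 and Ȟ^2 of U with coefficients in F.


nerve of the cover:
  W1={{u},{p,u},{u,v},{p,u,v}} W2={{q},{p,q},{q,r},{q,t},{p,q,r},{p,q,t}} W3={{p},{r},{u},{p,q},{p,r},{p,t},{p,u},{p,v},{q,r},{u,v},{p,q,r},{p,q,t},{p,u,v}} W4={{s},{t},{p,t},{q,t},{s,t},{s,v},{t,v},{p,q,t},{s,t,v}} W5={{s},{v},{p,v},{s,t},{s,v},{t,v},{u,v},{p,u,v},{s,t,v}} W6={{p},{q},{u},{p,q},{p,r},{p,t},{p,u},{p,v},{q,r},{q,t},{u,v},{p,q,r},{p,q,t},{p,u,v}}
  W13={{u},{p,u},{u,v},{p,u,v}} W15={{u,v},{p,u,v}} W16={{u},{p,u},{u,v},{p,u,v}} W23={{p,q},{q,r},{p,q,r},{p,q,t}} W24={{q,t},{p,q,t}} W26={{q},{p,q},{q,r},{q,t},{p,q,r},{p,q,t}} W34={{p,t},{p,q,t}} W35={{p,v},{u,v},{p,u,v}} W36={{p},{u},{p,q},{p,r},{p,t},{p,u},{p,v},{q,r},{u,v},{p,q,r},{p,q,t},{p,u,v}} W45={{s},{s,t},{s,v},{t,v},{s,t,v}} W46={{p,t},{q,t},{p,q,t}} W56={{p,v},{u,v},{p,u,v}}
  W135={{u,v},{p,u,v}} W136={{u},{p,u},{u,v},{p,u,v}} W156={{u,v},{p,u,v}} W234={{p,q,t}} W236={{p,q},{q,r},{p,q,r},{p,q,t}} W246={{q,t},{p,q,t}} W346={{p,t},{p,q,t}} W356={{p,v},{u,v},{p,u,v}}
  W1356={{u,v},{p,u,v}} W2346={{p,q,t}}
components per intersection:
  W1: {{u},{p,u},{u,v},{p,u,v}}
  W2: {{q},{p,q},{q,r},{q,t},{p,q,r},{p,q,t}}
  W3: {{p},{r},{u},{p,q},{p,r},{p,t},{p,u},{p,v},{q,r},{u,v},{p,q,r},{p,q,t},{p,u,v}}
  W4: {{s},{t},{p,t},{q,t},{s,t},{s,v},{t,v},{p,q,t},{s,t,v}}
  W5: {{s},{v},{p,v},{s,t},{s,v},{t,v},{u,v},{p,u,v},{s,t,v}}
  W6: {{p},{q},{u},{p,q},{p,r},{p,t},{p,u},{p,v},{q,r},{q,t},{u,v},{p,q,r},{p,q,t},{p,u,v}}
  W13: {{u},{p,u},{u,v},{p,u,v}}
  W15: {{u,v},{p,u,v}}
  W16: {{u},{p,u},{u,v},{p,u,v}}
  W23: {{p,q},{q,r},{p,q,r},{p,q,t}}
  W24: {{q,t},{p,q,t}}
  W26: {{q},{p,q},{q,r},{q,t},{p,q,r},{p,q,t}}
  W34: {{p,t},{p,q,t}}
  W35: {{p,v},{u,v},{p,u,v}}
  W36: {{p},{u},{p,q},{p,r},{p,t},{p,u},{p,v},{q,r},{u,v},{p,q,r},{p,q,t},{p,u,v}}
  W45: {{s},{s,t},{s,v},{t,v},{s,t,v}}
  W46: {{p,t},{q,t},{p,q,t}}
  W56: {{p,v},{u,v},{p,u,v}}
  W135: {{u,v},{p,u,v}}
  W136: {{u},{p,u},{u,v},{p,u,v}}
  W156: {{u,v},{p,u,v}}
  W234: {{p,q,t}}
  W236: {{p,q},{q,r},{p,q,r},{p,q,t}}
  W246: {{q,t},{p,q,t}}
  W346: {{p,t},{p,q,t}}
  W356: {{p,v},{u,v},{p,u,v}}
  W1356: {{u,v},{p,u,v}}
  W2346: {{p,q,t}}
C dims 6,12,8,2; δ0: rk 5, SNF 1^5; δ1: rk 6, SNF 1^6; δ2: rk 2, SNF 1^2
Ȟ^0 = (6 − 5) − 0 = 1, so Ȟ^0 ≅ Z
Ȟ^1 = (12 − 6) − 5 = 1, so Ȟ^1 ≅ Z
Ȟ^2 = (8 − 2) − 6 = 0, so Ȟ^2 ≅ 0

Ȟ^0 = Z,  Ȟ^1 = Z,  Ȟ^2 = 0


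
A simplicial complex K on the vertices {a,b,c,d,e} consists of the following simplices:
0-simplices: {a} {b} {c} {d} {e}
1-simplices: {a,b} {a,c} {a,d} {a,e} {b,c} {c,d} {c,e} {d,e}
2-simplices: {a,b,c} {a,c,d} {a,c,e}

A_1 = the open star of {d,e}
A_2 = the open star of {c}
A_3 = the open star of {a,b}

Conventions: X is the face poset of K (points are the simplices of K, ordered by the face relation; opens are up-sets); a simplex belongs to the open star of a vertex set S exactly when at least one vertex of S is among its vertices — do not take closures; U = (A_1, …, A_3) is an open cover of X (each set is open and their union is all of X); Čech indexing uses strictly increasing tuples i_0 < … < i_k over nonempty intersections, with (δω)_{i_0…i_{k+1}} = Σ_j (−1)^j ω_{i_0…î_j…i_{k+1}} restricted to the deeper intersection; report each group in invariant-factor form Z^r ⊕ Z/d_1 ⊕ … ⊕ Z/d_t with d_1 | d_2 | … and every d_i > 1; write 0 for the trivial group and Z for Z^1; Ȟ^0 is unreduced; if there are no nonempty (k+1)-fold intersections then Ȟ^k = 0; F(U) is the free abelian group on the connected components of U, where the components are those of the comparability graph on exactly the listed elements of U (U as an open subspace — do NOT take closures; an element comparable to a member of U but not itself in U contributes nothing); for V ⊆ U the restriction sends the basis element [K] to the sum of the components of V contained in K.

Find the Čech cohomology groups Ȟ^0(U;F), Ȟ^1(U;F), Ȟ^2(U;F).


Ȟ^0(U;F) ≅ Z; Ȟ^1(U;F) ≅ Z; Ȟ^2(U;F) ≅ 0

cover nerve:
  A1={{d},{e},{a,d},{a,e},{c,d},{c,e},{d,e},{a,c,d},{a,c,e}} A2={{c},{a,c},{b,c},{c,d},{c,e},{a,b,c},{a,c,d},{a,c,e}} A3={{a},{b},{a,b},{a,c},{a,d},{a,e},{b,c},{a,b,c},{a,c,d},{a,c,e}}
  A12={{c,d},{c,e},{a,c,d},{a,c,e}} A13={{a,d},{a,e},{a,c,d},{a,c,e}} A23={{a,c},{b,c},{a,b,c},{a,c,d},{a,c,e}}
  A123={{a,c,d},{a,c,e}}
components per intersection:
  A1: {{d},{e},{a,d},{a,e},{c,d},{c,e},{d,e},{a,c,d},{a,c,e}}
  A2: {{c},{a,c},{b,c},{c,d},{c,e},{a,b,c},{a,c,d},{a,c,e}}
  A3: {{a},{b},{a,b},{a,c},{a,d},{a,e},{b,c},{a,b,c},{a,c,d},{a,c,e}}
  A12: {{c,d},{a,c,d}} {{c,e},{a,c,e}}
  A13: {{a,d},{a,c,d}} {{a,e},{a,c,e}}
  A23: {{a,c},{b,c},{a,b,c},{a,c,d},{a,c,e}}
  A123: {{a,c,d}} {{a,c,e}}
C dims 3,5,2; δ0: rk 2, SNF 1^2; δ1: rk 2, SNF 1^2
Ȟ^0: (3−2)−0=1 ⇒ Z
Ȟ^1: (5−2)−2=1 ⇒ Z
Ȟ^2: (2−0)−2=0 ⇒ 0


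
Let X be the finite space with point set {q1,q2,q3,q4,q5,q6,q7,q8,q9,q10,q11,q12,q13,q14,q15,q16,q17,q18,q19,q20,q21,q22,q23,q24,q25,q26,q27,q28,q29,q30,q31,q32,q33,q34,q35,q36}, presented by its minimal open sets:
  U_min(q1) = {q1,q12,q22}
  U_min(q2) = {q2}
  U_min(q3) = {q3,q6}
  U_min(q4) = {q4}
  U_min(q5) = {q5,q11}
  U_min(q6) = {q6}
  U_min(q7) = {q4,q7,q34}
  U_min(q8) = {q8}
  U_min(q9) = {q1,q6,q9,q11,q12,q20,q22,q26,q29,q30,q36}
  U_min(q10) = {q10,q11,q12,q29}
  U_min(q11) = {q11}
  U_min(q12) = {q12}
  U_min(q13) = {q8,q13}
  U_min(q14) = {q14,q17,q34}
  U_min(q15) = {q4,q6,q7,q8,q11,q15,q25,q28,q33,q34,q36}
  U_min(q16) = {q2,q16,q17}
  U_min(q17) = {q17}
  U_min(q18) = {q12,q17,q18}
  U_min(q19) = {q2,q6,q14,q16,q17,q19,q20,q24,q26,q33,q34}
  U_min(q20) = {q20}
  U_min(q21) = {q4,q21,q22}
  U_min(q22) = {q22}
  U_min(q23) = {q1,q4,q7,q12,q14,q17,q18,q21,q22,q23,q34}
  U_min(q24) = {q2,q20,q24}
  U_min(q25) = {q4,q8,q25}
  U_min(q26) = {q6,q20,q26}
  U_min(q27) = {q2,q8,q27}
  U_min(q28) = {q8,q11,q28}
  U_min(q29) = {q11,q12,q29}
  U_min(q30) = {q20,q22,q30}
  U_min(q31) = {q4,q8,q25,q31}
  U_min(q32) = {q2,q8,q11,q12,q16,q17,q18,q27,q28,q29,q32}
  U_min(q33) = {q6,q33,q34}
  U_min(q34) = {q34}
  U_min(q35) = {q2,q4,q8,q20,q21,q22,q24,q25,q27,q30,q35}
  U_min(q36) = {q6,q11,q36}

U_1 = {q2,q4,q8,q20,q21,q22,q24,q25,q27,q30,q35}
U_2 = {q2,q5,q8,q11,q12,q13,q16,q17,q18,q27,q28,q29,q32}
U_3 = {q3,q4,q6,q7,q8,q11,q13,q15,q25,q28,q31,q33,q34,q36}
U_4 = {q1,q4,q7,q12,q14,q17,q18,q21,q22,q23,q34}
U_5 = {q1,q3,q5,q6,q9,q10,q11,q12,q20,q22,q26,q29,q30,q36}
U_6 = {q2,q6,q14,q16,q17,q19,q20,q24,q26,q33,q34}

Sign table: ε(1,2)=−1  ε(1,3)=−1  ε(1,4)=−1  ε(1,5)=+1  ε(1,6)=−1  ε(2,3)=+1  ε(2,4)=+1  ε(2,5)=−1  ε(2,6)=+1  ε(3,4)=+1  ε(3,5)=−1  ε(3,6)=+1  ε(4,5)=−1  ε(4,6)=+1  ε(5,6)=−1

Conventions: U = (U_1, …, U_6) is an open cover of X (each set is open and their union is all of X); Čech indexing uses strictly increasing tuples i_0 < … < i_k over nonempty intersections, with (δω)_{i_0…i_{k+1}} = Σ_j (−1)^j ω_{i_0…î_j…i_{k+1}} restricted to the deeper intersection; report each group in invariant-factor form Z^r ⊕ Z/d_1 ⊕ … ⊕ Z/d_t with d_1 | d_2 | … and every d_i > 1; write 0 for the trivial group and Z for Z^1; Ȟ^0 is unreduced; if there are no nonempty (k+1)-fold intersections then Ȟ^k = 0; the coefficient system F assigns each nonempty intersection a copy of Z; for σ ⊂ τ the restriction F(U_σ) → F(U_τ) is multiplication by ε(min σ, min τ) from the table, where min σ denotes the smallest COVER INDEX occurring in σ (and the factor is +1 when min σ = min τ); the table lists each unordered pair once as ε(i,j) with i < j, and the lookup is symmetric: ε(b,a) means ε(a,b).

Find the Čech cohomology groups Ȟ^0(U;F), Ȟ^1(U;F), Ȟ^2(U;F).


Ȟ^0(U;F) ≅ Z,  Ȟ^1(U;F) ≅ 0,  Ȟ^2(U;F) ≅ Z/2

cover nerve:
  U12={q2,q8,q27} U13={q4,q8,q25} U14={q4,q21,q22} U15={q20,q22,q30} U16={q2,q20,q24} U23={q8,q11,q13,q28} U24={q12,q17,q18} U25={q5,q11,q12,q29} U26={q2,q16,q17} U34={q4,q7,q34} U35={q3,q6,q11,q36} U36={q6,q33,q34} U45={q1,q12,q22} U46={q14,q17,q34} U56={q6,q20,q26}
  U123={q8} U126={q2} U134={q4} U145={q22} U156={q20} U235={q11} U245={q12} U246={q17} U346={q34} U356={q6}
C dims 6,15,10; δ0: rk 5, SNF 1^5; δ1: rk 10, SNF 1^9·2
Ȟ^0: (6−5)−0=1 ⇒ Z
Ȟ^1: (15−10)−5=0 ⇒ 0
Ȟ^2: (10−0)−10=0 plus torsion [2] ⇒ Z/2


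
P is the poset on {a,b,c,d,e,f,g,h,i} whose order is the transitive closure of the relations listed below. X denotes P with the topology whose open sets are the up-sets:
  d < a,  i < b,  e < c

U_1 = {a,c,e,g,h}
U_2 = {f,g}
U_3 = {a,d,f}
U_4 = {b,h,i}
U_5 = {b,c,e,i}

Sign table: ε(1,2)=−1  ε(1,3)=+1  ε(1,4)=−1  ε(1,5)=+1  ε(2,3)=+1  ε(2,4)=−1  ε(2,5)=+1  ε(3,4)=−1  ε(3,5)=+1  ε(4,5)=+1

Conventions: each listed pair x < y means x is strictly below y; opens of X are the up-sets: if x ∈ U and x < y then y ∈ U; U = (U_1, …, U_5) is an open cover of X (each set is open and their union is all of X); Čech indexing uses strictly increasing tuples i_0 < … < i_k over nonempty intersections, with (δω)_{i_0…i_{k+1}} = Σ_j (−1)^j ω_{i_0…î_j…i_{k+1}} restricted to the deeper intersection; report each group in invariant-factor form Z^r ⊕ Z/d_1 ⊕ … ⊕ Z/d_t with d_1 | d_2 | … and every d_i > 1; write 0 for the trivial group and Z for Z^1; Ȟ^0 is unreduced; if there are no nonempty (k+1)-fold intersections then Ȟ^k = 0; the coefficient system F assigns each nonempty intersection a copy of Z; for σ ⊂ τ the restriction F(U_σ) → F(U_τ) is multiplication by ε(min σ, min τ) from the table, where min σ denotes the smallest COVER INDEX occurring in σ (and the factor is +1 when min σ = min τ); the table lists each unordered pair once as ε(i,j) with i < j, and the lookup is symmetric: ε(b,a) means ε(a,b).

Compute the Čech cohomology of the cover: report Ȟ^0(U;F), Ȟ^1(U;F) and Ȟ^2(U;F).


nerve of the cover:
  U12={g} U13={a} U14={h} U15={c,e} U23={f} U45={b,i}
C dims 5,6; δ0: rk 5, SNF 1^4·2
Ȟ^0 = (5 − 5) − 0 = 0, so Ȟ^0 ≅ 0
Ȟ^1 = (6 − 0) − 5 = 1 plus torsion [2], so Ȟ^1 ≅ Z ⊕ Z/2
Ȟ^2 = (0 − 0) − 0 = 0, so Ȟ^2 ≅ 0

Ȟ^0 = 0; Ȟ^1 = Z ⊕ Z/2; Ȟ^2 = 0


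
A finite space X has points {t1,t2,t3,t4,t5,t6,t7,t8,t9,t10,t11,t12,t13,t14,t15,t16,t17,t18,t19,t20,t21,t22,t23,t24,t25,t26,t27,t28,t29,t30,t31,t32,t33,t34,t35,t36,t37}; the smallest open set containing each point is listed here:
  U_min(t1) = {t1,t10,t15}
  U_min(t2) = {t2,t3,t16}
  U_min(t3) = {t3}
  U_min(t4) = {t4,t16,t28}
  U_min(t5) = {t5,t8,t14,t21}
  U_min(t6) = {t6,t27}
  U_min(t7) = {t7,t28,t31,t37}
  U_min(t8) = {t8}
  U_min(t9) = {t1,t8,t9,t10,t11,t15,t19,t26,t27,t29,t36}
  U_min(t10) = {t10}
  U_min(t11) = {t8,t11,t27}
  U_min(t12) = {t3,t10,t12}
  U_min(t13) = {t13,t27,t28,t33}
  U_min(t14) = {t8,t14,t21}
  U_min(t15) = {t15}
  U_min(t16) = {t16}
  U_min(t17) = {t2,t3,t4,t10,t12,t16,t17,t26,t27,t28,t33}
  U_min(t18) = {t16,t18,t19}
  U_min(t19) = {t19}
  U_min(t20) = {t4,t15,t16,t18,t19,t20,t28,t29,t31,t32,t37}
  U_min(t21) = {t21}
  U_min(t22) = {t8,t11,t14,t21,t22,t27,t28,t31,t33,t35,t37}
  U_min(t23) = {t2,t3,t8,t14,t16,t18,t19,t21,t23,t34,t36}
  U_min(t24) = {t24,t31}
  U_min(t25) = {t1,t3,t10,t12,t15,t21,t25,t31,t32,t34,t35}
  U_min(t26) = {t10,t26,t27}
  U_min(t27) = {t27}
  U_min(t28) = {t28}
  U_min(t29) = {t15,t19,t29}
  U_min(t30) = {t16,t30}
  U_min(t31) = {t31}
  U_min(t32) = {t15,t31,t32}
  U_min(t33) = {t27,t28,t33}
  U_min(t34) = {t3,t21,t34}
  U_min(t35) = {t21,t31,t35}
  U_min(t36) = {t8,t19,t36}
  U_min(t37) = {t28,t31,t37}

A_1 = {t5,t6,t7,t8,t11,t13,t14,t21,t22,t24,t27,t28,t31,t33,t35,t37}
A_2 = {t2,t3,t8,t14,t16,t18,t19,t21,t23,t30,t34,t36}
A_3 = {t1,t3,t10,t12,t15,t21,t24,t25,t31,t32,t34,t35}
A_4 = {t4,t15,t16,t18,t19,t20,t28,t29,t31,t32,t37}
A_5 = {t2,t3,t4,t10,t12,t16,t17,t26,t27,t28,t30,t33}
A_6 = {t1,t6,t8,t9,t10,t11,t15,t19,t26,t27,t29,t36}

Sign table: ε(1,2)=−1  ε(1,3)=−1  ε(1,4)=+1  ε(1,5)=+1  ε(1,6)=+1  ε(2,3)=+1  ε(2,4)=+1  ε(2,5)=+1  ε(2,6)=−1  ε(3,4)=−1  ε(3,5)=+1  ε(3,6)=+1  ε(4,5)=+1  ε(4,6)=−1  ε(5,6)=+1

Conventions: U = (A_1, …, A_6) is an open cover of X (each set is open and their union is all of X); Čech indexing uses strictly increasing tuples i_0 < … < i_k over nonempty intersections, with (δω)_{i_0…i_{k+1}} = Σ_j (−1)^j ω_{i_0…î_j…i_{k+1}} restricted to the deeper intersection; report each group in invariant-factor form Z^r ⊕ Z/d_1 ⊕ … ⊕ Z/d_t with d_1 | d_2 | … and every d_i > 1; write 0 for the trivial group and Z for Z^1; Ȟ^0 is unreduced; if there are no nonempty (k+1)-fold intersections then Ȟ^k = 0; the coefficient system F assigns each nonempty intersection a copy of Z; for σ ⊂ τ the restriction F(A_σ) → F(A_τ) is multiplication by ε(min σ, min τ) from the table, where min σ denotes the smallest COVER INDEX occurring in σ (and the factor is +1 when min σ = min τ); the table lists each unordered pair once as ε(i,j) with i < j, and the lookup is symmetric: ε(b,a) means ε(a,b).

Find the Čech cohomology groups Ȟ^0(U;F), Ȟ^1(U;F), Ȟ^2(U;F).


Ȟ^0 = 0, Ȟ^1 = Z/2 and Ȟ^2 = Z

nerve of the cover:
  A12={t8,t14,t21} A13={t21,t24,t31,t35} A14={t28,t31,t37} A15={t27,t28,t33} A16={t6,t8,t11,t27} A23={t3,t21,t34} A24={t16,t18,t19} A25={t2,t3,t16,t30} A26={t8,t19,t36} A34={t15,t31,t32} A35={t3,t10,t12} A36={t1,t10,t15} A45={t4,t16,t28} A46={t15,t19,t29} A56={t10,t26,t27}
  A123={t21} A126={t8} A134={t31} A145={t28} A156={t27} A235={t3} A245={t16} A246={t19} A346={t15} A356={t10}
C dims 6,15,10; δ0: rk 6, SNF 1^5·2; δ1: rk 9, SNF 1^9
Ȟ^0 = (6 − 6) − 0 = 0, so Ȟ^0 ≅ 0
Ȟ^1 = (15 − 9) − 6 = 0 plus torsion [2], so Ȟ^1 ≅ Z/2
Ȟ^2 = (10 − 0) − 9 = 1, so Ȟ^2 ≅ Z


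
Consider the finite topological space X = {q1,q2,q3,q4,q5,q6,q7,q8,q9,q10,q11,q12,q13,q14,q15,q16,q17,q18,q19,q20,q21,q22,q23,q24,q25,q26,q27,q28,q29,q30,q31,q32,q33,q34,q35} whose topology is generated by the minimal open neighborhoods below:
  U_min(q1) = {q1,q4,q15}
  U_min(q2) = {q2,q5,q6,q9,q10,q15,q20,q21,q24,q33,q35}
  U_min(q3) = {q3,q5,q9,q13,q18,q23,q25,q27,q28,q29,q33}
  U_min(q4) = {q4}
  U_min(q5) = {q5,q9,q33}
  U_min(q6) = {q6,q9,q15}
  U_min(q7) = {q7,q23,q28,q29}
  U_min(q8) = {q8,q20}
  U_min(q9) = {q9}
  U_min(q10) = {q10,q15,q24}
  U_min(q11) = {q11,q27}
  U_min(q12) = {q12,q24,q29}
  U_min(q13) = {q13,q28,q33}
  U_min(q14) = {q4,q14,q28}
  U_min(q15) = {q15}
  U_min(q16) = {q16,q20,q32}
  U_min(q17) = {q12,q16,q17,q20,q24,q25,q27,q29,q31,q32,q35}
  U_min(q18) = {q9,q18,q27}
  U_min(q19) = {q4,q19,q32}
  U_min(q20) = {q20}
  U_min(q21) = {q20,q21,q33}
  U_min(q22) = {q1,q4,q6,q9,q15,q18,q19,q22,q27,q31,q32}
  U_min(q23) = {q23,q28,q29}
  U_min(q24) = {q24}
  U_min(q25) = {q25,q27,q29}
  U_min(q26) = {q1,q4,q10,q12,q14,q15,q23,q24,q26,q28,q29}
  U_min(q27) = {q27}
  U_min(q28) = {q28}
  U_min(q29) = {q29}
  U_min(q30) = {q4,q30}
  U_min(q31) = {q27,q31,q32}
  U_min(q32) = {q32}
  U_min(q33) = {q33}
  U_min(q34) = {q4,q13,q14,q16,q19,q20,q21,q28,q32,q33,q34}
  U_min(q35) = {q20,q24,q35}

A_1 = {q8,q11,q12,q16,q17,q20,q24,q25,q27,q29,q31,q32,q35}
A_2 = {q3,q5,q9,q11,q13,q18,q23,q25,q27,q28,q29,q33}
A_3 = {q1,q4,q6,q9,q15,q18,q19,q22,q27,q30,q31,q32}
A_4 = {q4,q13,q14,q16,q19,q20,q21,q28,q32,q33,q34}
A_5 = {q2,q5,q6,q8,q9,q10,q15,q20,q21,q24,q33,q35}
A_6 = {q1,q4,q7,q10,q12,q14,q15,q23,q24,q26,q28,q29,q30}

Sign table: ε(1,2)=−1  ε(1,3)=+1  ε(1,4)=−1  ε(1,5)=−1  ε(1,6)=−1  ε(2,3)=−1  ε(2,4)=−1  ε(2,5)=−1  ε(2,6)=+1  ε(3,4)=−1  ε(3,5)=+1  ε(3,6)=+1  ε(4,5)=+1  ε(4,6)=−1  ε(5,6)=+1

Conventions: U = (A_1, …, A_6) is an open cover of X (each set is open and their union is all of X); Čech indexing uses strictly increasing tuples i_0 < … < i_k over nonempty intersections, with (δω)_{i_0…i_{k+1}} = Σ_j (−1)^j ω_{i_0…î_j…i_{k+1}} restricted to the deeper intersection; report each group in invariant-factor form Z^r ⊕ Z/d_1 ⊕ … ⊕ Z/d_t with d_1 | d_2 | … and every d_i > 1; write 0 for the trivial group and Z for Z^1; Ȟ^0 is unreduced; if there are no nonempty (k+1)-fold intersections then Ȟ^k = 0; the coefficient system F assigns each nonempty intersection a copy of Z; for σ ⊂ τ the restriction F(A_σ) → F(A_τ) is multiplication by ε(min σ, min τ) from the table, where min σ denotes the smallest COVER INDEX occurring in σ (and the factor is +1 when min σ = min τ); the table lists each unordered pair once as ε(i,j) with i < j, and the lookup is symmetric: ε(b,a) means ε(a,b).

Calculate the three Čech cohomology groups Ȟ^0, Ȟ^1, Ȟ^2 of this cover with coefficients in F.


intersection data:
  A12={q11,q25,q27,q29} A13={q27,q31,q32} A14={q16,q20,q32} A15={q8,q20,q24,q35} A16={q12,q24,q29} A23={q9,q18,q27} A24={q13,q28,q33} A25={q5,q9,q33} A26={q23,q28,q29} A34={q4,q19,q32} A35={q6,q9,q15} A36={q1,q4,q15,q30} A45={q20,q21,q33} A46={q4,q14,q28} A56={q10,q15,q24}
  A123={q27} A126={q29} A134={q32} A145={q20} A156={q24} A235={q9} A245={q33} A246={q28} A346={q4} A356={q15}
C dims 6,15,10; δ0: rk 6, SNF 1^5·2; δ1: rk 9, SNF 1^9
Ȟ^0 = (6 − 6) − 0 = 0, so Ȟ^0 ≅ 0
Ȟ^1 = (15 − 9) − 6 = 0 plus torsion [2], so Ȟ^1 ≅ Z/2
Ȟ^2 = (10 − 0) − 9 = 1, so Ȟ^2 ≅ Z

Ȟ^0 = 0; Ȟ^1 = Z/2; Ȟ^2 = Z


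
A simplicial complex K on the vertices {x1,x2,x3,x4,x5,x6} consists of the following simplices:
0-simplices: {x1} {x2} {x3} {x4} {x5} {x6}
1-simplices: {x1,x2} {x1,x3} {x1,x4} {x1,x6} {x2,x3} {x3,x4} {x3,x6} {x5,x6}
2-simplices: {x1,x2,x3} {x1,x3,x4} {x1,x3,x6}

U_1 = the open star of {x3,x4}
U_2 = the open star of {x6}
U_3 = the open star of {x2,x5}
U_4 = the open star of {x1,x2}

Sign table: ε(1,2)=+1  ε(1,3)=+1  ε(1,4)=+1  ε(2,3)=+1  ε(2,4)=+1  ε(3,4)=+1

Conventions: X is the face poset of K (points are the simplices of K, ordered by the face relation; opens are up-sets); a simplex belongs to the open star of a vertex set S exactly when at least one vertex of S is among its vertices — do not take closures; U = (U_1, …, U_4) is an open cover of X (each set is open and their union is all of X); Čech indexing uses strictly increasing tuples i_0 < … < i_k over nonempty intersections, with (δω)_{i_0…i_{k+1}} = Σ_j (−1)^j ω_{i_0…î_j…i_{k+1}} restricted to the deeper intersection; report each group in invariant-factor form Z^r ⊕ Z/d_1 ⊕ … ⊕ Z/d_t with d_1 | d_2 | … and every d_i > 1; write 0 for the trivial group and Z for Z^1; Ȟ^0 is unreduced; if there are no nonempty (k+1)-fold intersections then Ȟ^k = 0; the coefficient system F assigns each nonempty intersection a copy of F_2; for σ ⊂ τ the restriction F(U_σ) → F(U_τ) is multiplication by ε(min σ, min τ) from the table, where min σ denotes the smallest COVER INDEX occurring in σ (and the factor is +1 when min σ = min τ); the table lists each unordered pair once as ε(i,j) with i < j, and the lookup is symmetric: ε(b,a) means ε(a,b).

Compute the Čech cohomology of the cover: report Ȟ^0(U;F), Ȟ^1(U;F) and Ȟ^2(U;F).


cover nerve:
  U1={{x3},{x4},{x1,x3},{x1,x4},{x2,x3},{x3,x4},{x3,x6},{x1,x2,x3},{x1,x3,x4},{x1,x3,x6}} U2={{x6},{x1,x6},{x3,x6},{x5,x6},{x1,x3,x6}} U3={{x2},{x5},{x1,x2},{x2,x3},{x5,x6},{x1,x2,x3}} U4={{x1},{x2},{x1,x2},{x1,x3},{x1,x4},{x1,x6},{x2,x3},{x1,x2,x3},{x1,x3,x4},{x1,x3,x6}}
  U12={{x3,x6},{x1,x3,x6}} U13={{x2,x3},{x1,x2,x3}} U14={{x1,x3},{x1,x4},{x2,x3},{x1,x2,x3},{x1,x3,x4},{x1,x3,x6}} U23={{x5,x6}} U24={{x1,x6},{x1,x3,x6}} U34={{x2},{x1,x2},{x2,x3},{x1,x2,x3}}
  U124={{x1,x3,x6}} U134={{x2,x3},{x1,x2,x3}}
C dims 4,6,2; δ0: rk_F2 3; δ1: rk_F2 2
Ȟ^0: (4−3)−0=1 ⇒ Z/2
Ȟ^1: (6−2)−3=1 ⇒ Z/2
Ȟ^2: (2−0)−2=0 ⇒ 0

Ȟ^0 ≅ Z/2,  Ȟ^1 ≅ Z/2,  Ȟ^2 ≅ 0


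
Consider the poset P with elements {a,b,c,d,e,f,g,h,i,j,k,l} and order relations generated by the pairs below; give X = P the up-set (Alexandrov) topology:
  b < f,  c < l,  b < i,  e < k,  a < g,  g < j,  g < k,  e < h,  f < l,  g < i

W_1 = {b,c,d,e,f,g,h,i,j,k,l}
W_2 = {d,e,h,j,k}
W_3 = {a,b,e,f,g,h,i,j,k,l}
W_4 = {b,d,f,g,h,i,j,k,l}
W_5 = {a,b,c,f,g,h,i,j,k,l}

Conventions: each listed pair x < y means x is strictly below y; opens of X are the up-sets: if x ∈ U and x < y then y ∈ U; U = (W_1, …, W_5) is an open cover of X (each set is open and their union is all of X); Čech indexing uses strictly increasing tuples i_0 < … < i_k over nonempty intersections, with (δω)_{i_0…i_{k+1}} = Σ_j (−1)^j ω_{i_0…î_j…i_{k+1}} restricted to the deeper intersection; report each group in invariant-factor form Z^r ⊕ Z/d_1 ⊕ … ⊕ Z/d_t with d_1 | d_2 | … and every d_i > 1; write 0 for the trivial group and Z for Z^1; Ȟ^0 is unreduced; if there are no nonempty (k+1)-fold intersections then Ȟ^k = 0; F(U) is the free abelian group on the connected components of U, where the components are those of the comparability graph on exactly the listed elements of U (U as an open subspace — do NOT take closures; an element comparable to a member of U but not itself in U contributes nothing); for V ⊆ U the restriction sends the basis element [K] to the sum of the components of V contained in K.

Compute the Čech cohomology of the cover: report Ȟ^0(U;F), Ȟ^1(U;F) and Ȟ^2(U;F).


nonempty overlaps:
  W12={d,e,h,j,k} W13={b,e,f,g,h,i,j,k,l} W14={b,d,f,g,h,i,j,k,l} W15={b,c,f,g,h,i,j,k,l} W23={e,h,j,k} W24={d,h,j,k} W25={h,j,k} W34={b,f,g,h,i,j,k,l} W35={a,b,f,g,h,i,j,k,l} W45={b,f,g,h,i,j,k,l}
  W123={e,h,j,k} W124={d,h,j,k} W125={h,j,k} W134={b,f,g,h,i,j,k,l} W135={b,f,g,h,i,j,k,l} W145={b,f,g,h,i,j,k,l} W234={h,j,k} W235={h,j,k} W245={h,j,k} W345={b,f,g,h,i,j,k,l}
  W1234={h,j,k} W1235={h,j,k} W1245={h,j,k} W1345={b,f,g,h,i,j,k,l} W2345={h,j,k}
  W12345={h,j,k}
components per intersection:
  W1: {b,c,e,f,g,h,i,j,k,l} {d}
  W2: {d} {e,h,k} {j}
  W3: {a,b,e,f,g,h,i,j,k,l}
  W4: {b,f,g,i,j,k,l} {d} {h}
  W5: {a,b,c,f,g,i,j,k,l} {h}
  W12: {d} {e,h,k} {j}
  W13: {b,e,f,g,h,i,j,k,l}
  W14: {b,f,g,i,j,k,l} {d} {h}
  W15: {b,c,f,g,i,j,k,l} {h}
  W23: {e,h,k} {j}
  W24: {d} {h} {j} {k}
  W25: {h} {j} {k}
  W34: {b,f,g,i,j,k,l} {h}
  W35: {a,b,f,g,i,j,k,l} {h}
  W45: {b,f,g,i,j,k,l} {h}
  W123: {e,h,k} {j}
  W124: {d} {h} {j} {k}
  W125: {h} {j} {k}
  W134: {b,f,g,i,j,k,l} {h}
  W135: {b,f,g,i,j,k,l} {h}
  W145: {b,f,g,i,j,k,l} {h}
  W234: {h} {j} {k}
  W235: {h} {j} {k}
  W245: {h} {j} {k}
  W345: {b,f,g,i,j,k,l} {h}
  W1234: {h} {j} {k}
  W1235: {h} {j} {k}
  W1245: {h} {j} {k}
  W1345: {b,f,g,i,j,k,l} {h}
  W2345: {h} {j} {k}
  W12345: {h} {j} {k}
C dims 11,24,26,14; δ0: rk 9, SNF 1^9; δ1: rk 15, SNF 1^15; δ2: rk 11, SNF 1^11
degree 0: 11−9−0 = 2 → Ȟ^0 ≅ Z^2
degree 1: 24−15−9 = 0 → Ȟ^1 ≅ 0
degree 2: 26−11−15 = 0 → Ȟ^2 ≅ 0

Ȟ^0(U;F) ≅ Z^2, Ȟ^1(U;F) ≅ 0, Ȟ^2(U;F) ≅ 0


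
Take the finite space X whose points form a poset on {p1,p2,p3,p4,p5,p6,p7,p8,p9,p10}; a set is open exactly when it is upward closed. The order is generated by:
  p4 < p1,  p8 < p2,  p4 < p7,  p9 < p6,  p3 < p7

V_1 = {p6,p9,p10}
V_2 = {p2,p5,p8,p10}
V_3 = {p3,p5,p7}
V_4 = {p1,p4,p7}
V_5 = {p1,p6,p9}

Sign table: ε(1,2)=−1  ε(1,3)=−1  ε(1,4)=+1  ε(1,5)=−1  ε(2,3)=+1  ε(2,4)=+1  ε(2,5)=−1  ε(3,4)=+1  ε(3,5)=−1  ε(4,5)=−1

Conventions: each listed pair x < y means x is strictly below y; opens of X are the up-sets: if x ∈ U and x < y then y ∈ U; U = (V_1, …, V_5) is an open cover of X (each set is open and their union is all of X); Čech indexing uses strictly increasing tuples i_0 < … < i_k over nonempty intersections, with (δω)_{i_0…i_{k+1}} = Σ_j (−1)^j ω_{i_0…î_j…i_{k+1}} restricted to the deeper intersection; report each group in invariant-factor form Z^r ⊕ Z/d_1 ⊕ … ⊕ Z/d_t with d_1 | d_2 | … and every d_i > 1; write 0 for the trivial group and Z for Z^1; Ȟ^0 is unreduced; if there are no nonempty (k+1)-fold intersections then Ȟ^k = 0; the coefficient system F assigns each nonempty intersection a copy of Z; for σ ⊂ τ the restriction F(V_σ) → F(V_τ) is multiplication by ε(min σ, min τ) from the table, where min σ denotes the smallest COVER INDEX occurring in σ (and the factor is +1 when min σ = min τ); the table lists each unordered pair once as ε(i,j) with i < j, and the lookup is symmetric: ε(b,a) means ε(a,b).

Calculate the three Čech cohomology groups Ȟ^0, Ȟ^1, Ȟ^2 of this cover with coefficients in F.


intersection data:
  V12={p10} V15={p6,p9} V23={p5} V34={p7} V45={p1}
C dims 5,5; δ0: rk 5, SNF 1^4·2
Ȟ^0 = (5 − 5) − 0 = 0, so Ȟ^0 ≅ 0
Ȟ^1 = (5 − 0) − 5 = 0 plus torsion [2], so Ȟ^1 ≅ Z/2
Ȟ^2 = (0 − 0) − 0 = 0, so Ȟ^2 ≅ 0

Ȟ^0(U;F) ≅ 0, Ȟ^1(U;F) ≅ Z/2 and Ȟ^2(U;F) ≅ 0


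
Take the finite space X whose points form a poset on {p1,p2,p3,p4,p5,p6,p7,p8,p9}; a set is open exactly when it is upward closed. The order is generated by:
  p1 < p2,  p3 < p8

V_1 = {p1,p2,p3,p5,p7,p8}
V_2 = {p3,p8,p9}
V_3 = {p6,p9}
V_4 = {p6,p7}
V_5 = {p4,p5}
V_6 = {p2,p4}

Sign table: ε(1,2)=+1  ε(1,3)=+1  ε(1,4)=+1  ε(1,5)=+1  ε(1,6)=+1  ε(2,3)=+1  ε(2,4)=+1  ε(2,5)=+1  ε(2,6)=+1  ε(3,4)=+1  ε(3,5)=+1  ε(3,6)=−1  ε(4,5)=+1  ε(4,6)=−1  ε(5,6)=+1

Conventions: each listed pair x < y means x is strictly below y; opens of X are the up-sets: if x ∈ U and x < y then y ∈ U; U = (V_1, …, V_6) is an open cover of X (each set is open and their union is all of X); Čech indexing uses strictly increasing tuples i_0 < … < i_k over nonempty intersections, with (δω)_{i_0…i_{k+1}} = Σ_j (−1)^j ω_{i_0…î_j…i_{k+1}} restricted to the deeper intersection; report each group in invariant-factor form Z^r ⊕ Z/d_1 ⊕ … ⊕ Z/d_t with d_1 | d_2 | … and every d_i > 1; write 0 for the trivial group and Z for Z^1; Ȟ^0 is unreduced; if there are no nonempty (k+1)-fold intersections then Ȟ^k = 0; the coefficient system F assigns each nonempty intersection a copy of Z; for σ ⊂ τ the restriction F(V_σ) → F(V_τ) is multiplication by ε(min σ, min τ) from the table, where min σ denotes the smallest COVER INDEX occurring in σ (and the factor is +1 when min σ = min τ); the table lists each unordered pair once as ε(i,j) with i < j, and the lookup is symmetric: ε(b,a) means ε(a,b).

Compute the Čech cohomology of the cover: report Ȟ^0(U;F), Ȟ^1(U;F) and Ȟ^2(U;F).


nerve simplices:
  V12={p3,p8} V14={p7} V15={p5} V16={p2} V23={p9} V34={p6} V56={p4}
C dims 6,7; δ0: rk 5, SNF 1^5
degree 0: 6−5−0 = 1 → Ȟ^0 ≅ Z
degree 1: 7−0−5 = 2 → Ȟ^1 ≅ Z^2
degree 2: 0−0−0 = 0 → Ȟ^2 ≅ 0

Ȟ^0 = Z, Ȟ^1 = Z^2 and Ȟ^2 = 0


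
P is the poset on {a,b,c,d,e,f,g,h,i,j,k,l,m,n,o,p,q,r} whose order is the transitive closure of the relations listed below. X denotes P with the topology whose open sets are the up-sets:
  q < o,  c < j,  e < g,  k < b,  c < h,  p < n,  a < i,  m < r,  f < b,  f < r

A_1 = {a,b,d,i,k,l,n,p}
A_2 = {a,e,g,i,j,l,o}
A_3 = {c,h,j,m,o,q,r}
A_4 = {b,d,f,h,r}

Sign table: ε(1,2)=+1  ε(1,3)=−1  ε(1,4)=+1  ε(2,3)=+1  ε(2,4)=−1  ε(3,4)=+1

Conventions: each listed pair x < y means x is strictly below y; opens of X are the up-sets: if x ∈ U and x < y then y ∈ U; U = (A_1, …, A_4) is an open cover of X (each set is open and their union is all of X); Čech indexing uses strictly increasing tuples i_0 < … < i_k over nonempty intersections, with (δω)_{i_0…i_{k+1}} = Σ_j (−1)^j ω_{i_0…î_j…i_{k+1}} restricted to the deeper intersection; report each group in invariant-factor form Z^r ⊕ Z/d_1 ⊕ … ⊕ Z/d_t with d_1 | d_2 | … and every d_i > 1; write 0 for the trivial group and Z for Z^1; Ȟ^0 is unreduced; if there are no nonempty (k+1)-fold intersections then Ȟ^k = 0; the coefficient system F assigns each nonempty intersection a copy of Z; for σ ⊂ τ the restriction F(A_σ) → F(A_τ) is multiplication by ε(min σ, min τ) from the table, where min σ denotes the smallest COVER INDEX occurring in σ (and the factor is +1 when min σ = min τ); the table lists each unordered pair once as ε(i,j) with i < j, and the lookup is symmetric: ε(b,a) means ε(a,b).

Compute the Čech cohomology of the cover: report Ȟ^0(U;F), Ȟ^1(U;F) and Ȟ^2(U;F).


Ȟ^0(U;F) ≅ Z; Ȟ^1(U;F) ≅ Z; Ȟ^2(U;F) ≅ 0

nonempty overlaps:
  A12={a,i,l} A14={b,d} A23={j,o} A34={h,r}
C dims 4,4; δ0: rk 3, SNF 1^3
degree 0: 4−3−0 = 1 → Ȟ^0 ≅ Z
degree 1: 4−0−3 = 1 → Ȟ^1 ≅ Z
degree 2: 0−0−0 = 0 → Ȟ^2 ≅ 0


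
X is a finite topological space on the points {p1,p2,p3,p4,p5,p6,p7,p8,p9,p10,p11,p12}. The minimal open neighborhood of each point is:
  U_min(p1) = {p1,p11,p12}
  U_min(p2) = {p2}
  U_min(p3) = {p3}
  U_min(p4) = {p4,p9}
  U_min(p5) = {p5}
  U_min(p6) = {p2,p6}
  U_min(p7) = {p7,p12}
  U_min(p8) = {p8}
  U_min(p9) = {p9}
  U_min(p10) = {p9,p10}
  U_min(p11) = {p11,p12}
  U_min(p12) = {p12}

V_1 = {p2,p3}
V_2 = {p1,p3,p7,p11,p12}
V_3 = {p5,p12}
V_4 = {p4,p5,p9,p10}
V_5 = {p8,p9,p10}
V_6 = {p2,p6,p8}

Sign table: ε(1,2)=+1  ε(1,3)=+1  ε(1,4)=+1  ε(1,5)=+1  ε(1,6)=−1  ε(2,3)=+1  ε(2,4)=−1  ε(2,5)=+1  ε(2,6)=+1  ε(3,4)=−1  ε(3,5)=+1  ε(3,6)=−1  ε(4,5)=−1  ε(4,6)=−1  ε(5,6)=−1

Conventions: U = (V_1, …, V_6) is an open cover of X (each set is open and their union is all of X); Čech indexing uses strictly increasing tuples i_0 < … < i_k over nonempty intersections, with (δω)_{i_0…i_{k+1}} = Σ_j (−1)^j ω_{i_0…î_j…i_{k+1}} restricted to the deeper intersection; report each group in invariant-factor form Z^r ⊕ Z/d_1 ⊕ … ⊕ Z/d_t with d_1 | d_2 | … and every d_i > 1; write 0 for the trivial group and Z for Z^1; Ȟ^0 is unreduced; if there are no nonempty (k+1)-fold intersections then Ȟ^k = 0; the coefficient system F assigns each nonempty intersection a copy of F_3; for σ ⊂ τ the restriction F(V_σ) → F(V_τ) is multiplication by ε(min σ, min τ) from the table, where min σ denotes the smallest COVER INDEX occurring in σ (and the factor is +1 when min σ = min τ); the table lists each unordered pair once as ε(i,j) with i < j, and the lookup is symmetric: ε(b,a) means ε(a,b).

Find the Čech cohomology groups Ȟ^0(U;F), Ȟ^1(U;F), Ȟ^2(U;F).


Ȟ^0 = Z/3, Ȟ^1 = Z/3, Ȟ^2 = 0

cover nerve:
  V12={p3} V16={p2} V23={p12} V34={p5} V45={p9,p10} V56={p8}
C dims 6,6; δ0: rk_F3 5
Ȟ^0: (6−5)−0=1 ⇒ Z/3
Ȟ^1: (6−0)−5=1 ⇒ Z/3
Ȟ^2: (0−0)−0=0 ⇒ 0


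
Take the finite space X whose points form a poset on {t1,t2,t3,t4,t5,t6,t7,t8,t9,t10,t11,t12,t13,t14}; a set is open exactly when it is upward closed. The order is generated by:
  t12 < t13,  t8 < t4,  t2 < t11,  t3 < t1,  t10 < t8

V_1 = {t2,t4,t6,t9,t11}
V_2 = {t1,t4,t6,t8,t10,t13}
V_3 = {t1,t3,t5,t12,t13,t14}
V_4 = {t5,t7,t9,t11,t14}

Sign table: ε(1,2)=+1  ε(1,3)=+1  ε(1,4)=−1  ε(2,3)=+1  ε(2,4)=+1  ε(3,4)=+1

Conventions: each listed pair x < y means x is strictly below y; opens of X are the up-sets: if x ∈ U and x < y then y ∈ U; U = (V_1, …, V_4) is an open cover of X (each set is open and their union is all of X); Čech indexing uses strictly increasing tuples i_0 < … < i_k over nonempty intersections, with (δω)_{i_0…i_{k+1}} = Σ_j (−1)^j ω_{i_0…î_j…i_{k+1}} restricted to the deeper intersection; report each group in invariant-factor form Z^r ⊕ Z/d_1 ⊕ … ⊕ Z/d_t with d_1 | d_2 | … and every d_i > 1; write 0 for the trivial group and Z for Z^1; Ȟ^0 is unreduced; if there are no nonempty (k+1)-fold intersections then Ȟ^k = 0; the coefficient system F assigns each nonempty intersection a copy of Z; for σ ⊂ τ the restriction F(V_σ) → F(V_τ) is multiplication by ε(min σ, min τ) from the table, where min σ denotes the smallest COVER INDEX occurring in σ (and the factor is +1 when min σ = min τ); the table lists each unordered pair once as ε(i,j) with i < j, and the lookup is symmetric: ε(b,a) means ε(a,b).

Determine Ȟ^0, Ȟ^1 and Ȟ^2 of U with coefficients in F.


Ȟ^0(U;F) ≅ 0; Ȟ^1(U;F) ≅ Z/2; Ȟ^2(U;F) ≅ 0

nonempty overlaps:
  V12={t4,t6} V14={t9,t11} V23={t1,t13} V34={t5,t14}
C dims 4,4; δ0: rk 4, SNF 1^3·2
degree 0: 4−4−0 = 0 → Ȟ^0 ≅ 0
degree 1: 4−0−4 = 0 plus torsion [2] → Ȟ^1 ≅ Z/2
degree 2: 0−0−0 = 0 → Ȟ^2 ≅ 0


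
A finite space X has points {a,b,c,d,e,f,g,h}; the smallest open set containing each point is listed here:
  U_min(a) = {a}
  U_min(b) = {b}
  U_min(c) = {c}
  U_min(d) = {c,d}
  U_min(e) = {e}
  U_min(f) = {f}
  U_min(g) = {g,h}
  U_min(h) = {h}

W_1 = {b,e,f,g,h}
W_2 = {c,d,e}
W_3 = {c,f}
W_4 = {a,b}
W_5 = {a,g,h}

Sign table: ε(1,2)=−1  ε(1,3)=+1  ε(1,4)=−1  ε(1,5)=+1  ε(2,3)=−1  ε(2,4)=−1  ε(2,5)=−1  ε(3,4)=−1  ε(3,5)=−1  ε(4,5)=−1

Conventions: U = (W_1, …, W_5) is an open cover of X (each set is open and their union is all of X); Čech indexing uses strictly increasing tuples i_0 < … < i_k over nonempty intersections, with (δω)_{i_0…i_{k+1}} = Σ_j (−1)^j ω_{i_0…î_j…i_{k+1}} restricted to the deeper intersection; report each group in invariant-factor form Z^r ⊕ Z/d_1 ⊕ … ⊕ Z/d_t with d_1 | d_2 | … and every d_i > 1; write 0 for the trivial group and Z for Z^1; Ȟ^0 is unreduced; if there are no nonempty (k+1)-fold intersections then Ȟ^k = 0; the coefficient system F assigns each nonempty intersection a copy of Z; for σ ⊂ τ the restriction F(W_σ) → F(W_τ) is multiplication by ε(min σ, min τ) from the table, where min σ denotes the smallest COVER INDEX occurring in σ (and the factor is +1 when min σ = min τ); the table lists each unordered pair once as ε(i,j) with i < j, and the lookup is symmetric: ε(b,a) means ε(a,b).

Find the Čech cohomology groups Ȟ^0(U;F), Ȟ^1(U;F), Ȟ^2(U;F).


Ȟ^0 = Z; Ȟ^1 = Z^2; Ȟ^2 = 0

nerve simplices:
  W12={e} W13={f} W14={b} W15={g,h} W23={c} W45={a}
C dims 5,6; δ0: rk 4, SNF 1^4
degree 0: 5−4−0 = 1 → Ȟ^0 ≅ Z
degree 1: 6−0−4 = 2 → Ȟ^1 ≅ Z^2
degree 2: 0−0−0 = 0 → Ȟ^2 ≅ 0


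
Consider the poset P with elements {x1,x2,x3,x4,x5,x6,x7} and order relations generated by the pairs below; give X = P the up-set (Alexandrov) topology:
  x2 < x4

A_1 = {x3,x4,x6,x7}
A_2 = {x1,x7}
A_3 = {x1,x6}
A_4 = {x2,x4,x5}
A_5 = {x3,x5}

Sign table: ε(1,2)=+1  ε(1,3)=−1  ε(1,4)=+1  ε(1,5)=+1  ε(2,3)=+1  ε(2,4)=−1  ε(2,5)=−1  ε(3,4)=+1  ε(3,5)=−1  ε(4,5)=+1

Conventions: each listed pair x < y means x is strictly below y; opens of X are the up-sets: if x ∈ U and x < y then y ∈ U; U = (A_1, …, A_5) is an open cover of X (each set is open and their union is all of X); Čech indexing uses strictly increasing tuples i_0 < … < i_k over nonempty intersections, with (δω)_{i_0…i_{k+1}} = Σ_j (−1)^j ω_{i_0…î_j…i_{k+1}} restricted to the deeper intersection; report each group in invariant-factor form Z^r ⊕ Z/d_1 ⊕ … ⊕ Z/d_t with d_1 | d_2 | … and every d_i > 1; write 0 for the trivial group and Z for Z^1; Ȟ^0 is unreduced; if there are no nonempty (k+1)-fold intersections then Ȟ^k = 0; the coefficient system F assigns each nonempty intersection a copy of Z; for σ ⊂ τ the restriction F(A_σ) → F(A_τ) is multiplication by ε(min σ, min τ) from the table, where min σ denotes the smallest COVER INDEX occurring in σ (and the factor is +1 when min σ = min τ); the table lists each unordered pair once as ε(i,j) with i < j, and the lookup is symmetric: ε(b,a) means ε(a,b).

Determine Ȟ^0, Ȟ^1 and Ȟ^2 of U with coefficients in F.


nonempty overlaps:
  A12={x7} A13={x6} A14={x4} A15={x3} A23={x1} A45={x5}
C dims 5,6; δ0: rk 5, SNF 1^4·2
degree 0: 5−5−0 = 0 → Ȟ^0 ≅ 0
degree 1: 6−0−5 = 1 plus torsion [2] → Ȟ^1 ≅ Z ⊕ Z/2
degree 2: 0−0−0 = 0 → Ȟ^2 ≅ 0

Ȟ^0 ≅ 0; Ȟ^1 ≅ Z ⊕ Z/2; Ȟ^2 ≅ 0
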